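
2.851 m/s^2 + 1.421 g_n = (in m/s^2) 16.79. Check: 2.851 m/s^2 is already in m/s^2. 1 g_n = 9.80665 m/s^2, so 1.421 g_n = 1.421 * 9.80665 = 13.93525 m/s^2. Sum: 2.851 + 13.93525 = 16.78625 m/s^2. Result: 16.78625 m/s^2 ≈ 16.79 m/s^2 (4 s.f.).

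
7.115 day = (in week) 1 day = 86400 s, so 7.115 day = 7.115 * 86400 = 614736 s. 1 week = 604800 s, so 614736 s = 614736 / 604800 = 1.0164286 week ≈ 1.016 week (4 s.f.). Final answer: 1.016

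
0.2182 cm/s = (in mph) 1 cm/s = 0.01 m/s, so 0.2182 cm/s = 0.2182 * 0.01 = 0.002182 m/s. 1 mph = 0.44704 m/s, so 0.002182 m/s = 0.002182 / 0.44704 = 0.004880995 mph ≈ 0.004881 mph (4 s.f.). Final answer: 0.004881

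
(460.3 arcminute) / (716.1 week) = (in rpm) 2.952e-09. Check: 1 arcminute = 0.00029088821 rad, so 460.3 arcminute = 460.3 * 0.00029088821 = 0.13389584 rad. 1 week = 604800 s, so 716.1 week = 716.1 * 604800 = 4.3309728e+08 s. Combine: 0.13389584 rad / 4.3309728e+08 s = 3.0915882e-10 rad/s. 1 rpm = 0.10471976 rad/s, so 3.0915882e-10 rad/s = 3.0915882e-10 / 0.10471976 = 2.9522492e-09 rpm ≈ 2.952e-09 rpm (4 s.f.).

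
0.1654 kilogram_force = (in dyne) 1.622e+05. Check: 1 kilogram_force = 9.80665 N, so 0.1654 kilogram_force = 0.1654 * 9.80665 = 1.6220199 N. 1 dyne = 1e-05 N, so 1.6220199 N = 1.6220199 / 1e-05 = 162201.99 dyne ≈ 1.622e+05 dyne (4 s.f.).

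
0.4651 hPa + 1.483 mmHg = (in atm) 1 hPa = 100 Pa, so 0.4651 hPa = 0.4651 * 100 = 46.51 Pa. 1 mmHg = 133.32237 Pa, so 1.483 mmHg = 1.483 * 133.32237 = 197.71707 Pa. Sum: 46.51 + 197.71707 = 244.22707 Pa. 1 atm = 101325 Pa, so 244.22707 Pa = 244.22707 / 101325 = 0.0024103338 atm ≈ 0.00241 atm (4 s.f.). Final answer: 0.00241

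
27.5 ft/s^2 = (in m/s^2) 1 ft/s^2 = 0.3048 m/s^2, so 27.5 ft/s^2 = 27.5 * 0.3048 = 8.382 m/s^2. Result: 8.382 m/s^2. Final answer: 8.382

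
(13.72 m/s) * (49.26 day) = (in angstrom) 5.839e+17. Check: 13.72 m/s is already in m/s. 1 day = 86400 s, so 49.26 day = 49.26 * 86400 = 4256064 s. Combine: 13.72 m/s * 4256064 s = 58393198 m. 1 angstrom = 1e-10 m, so 58393198 m = 58393198 / 1e-10 = 5.8393198e+17 angstrom ≈ 5.839e+17 angstrom (4 s.f.).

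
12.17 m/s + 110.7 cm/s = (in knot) 12.17 m/s is already in m/s. 1 cm/s = 0.01 m/s, so 110.7 cm/s = 110.7 * 0.01 = 1.107 m/s. Sum: 12.17 + 1.107 = 13.277 m/s. 1 knot = 0.51444444 m/s, so 13.277 m/s = 13.277 / 0.51444444 = 25.808423 knot ≈ 25.81 knot (4 s.f.). Final answer: 25.81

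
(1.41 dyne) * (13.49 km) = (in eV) 1 dyne = 1e-05 N, so 1.41 dyne = 1.41 * 1e-05 = 1.41e-05 N. 1 km = 1000 m, so 13.49 km = 13.49 * 1000 = 13490 m. Combine: 1.41e-05 N * 13490 m = 0.190209 J. 1 eV = 1.6021766e-19 J, so 0.190209 J = 0.190209 / 1.6021766e-19 = 1.1871912e+18 eV ≈ 1.187e+18 eV (4 s.f.). Final answer: 1.187e+18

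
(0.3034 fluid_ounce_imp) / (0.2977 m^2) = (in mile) 1.799e-08. Check: 1 fluid_ounce_imp = 2.8413063e-05 m^3, so 0.3034 fluid_ounce_imp = 0.3034 * 2.8413063e-05 = 8.6205232e-06 m^3. 0.2977 m^2 is already in m^2. Combine: 8.6205232e-06 m^3 / 0.2977 m^2 = 2.8957081e-05 m. 1 mile = 1609.344 m, so 2.8957081e-05 m = 2.8957081e-05 / 1609.344 = 1.7993096e-08 mile ≈ 1.799e-08 mile (4 s.f.).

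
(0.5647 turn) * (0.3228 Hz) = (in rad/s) 1 turn = 6.2831853 rad, so 0.5647 turn = 0.5647 * 6.2831853 = 3.5481147 rad. 0.3228 Hz is already in Hz. Combine: 3.5481147 rad * 0.3228 Hz = 1.1453314 rad/s. Result: 1.1453314 rad/s ≈ 1.145 rad/s (4 s.f.). Final answer: 1.145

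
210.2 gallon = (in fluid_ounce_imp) 2.8e+04. Check: 1 gallon = 0.0037854118 m^3, so 210.2 gallon = 210.2 * 0.0037854118 = 0.79569356 m^3. 1 fluid_ounce_imp = 2.8413063e-05 m^3, so 0.79569356 m^3 = 0.79569356 / 2.8413063e-05 = 28004.498 fluid_ounce_imp ≈ 2.8e+04 fluid_ounce_imp (4 s.f.).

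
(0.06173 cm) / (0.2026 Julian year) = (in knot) 1 cm = 0.01 m, so 0.06173 cm = 0.06173 * 0.01 = 0.0006173 m. 1 Julian year = 31557600 s, so 0.2026 Julian year = 0.2026 * 31557600 = 6393569.8 s. Combine: 0.0006173 m / 6393569.8 s = 9.6550131e-11 m/s. 1 knot = 0.51444444 m/s, so 9.6550131e-11 m/s = 9.6550131e-11 / 0.51444444 = 1.8767844e-10 knot ≈ 1.877e-10 knot (4 s.f.). Final answer: 1.877e-10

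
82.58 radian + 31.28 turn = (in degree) 82.58 radian = 82.58 rad. 1 turn = 6.2831853 rad, so 31.28 turn = 31.28 * 6.2831853 = 196.53804 rad. Sum: 82.58 + 196.53804 = 279.11804 rad. 1 degree = 0.017453293 rad, so 279.11804 rad = 279.11804 / 0.017453293 = 15992.285 degree ≈ 1.599e+04 degree (4 s.f.). Final answer: 1.599e+04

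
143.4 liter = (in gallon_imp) 1 liter = 0.001 m^3, so 143.4 liter = 143.4 * 0.001 = 0.1434 m^3. 1 gallon_imp = 0.00454609 m^3, so 0.1434 m^3 = 0.1434 / 0.00454609 = 31.54359 gallon_imp ≈ 31.54 gallon_imp (4 s.f.). Final answer: 31.54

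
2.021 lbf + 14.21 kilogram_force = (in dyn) 1.483e+07. Check: 1 lbf = 4.4482216 N, so 2.021 lbf = 2.021 * 4.4482216 = 8.9898559 N. 1 kilogram_force = 9.80665 N, so 14.21 kilogram_force = 14.21 * 9.80665 = 139.3525 N. Sum: 8.9898559 + 139.3525 = 148.34235 N. 1 dyn = 1e-05 N, so 148.34235 N = 148.34235 / 1e-05 = 14834235 dyn ≈ 1.483e+07 dyn (4 s.f.).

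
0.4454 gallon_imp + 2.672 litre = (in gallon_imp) 1.033. Check: 1 gallon_imp = 0.00454609 m^3, so 0.4454 gallon_imp = 0.4454 * 0.00454609 = 0.0020248285 m^3. 1 litre = 0.001 m^3, so 2.672 litre = 2.672 * 0.001 = 0.002672 m^3. Sum: 0.0020248285 + 0.002672 = 0.0046968285 m^3. 1 gallon_imp = 0.00454609 m^3, so 0.0046968285 m^3 = 0.0046968285 / 0.00454609 = 1.0331578 gallon_imp ≈ 1.033 gallon_imp (4 s.f.).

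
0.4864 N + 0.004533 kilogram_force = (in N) 0.4864 N is already in N. 1 kilogram_force = 9.80665 N, so 0.004533 kilogram_force = 0.004533 * 9.80665 = 0.044453544 N. Sum: 0.4864 + 0.044453544 = 0.53085354 N. Result: 0.53085354 N ≈ 0.5309 N (4 s.f.). Final answer: 0.5309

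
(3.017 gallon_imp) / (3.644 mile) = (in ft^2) 1 gallon_imp = 0.00454609 m^3, so 3.017 gallon_imp = 3.017 * 0.00454609 = 0.013715554 m^3. 1 mile = 1609.344 m, so 3.644 mile = 3.644 * 1609.344 = 5864.4495 m. Combine: 0.013715554 m^3 / 5864.4495 m = 2.3387623e-06 m^2. 1 ft^2 = 0.09290304 m^2, so 2.3387623e-06 m^2 = 2.3387623e-06 / 0.09290304 = 2.5174228e-05 ft^2 ≈ 2.517e-05 ft^2 (4 s.f.). Final answer: 2.517e-05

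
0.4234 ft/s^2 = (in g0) 0.01316. Check: 1 ft/s^2 = 0.3048 m/s^2, so 0.4234 ft/s^2 = 0.4234 * 0.3048 = 0.12905232 m/s^2. 1 g0 = 9.80665 m/s^2, so 0.12905232 m/s^2 = 0.12905232 / 9.80665 = 0.013159674 g0 ≈ 0.01316 g0 (4 s.f.).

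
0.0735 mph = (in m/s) 0.03286. Check: 1 mph = 0.44704 m/s, so 0.0735 mph = 0.0735 * 0.44704 = 0.03285744 m/s. Result: 0.03285744 m/s ≈ 0.03286 m/s (4 s.f.).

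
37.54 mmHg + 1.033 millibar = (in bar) 1 mmHg = 133.32237 Pa, so 37.54 mmHg = 37.54 * 133.32237 = 5004.9217 Pa. 1 millibar = 100 Pa, so 1.033 millibar = 1.033 * 100 = 103.3 Pa. Sum: 5004.9217 + 103.3 = 5108.2217 Pa. 1 bar = 100000 Pa, so 5108.2217 Pa = 5108.2217 / 100000 = 0.051082217 bar ≈ 0.05108 bar (4 s.f.). Final answer: 0.05108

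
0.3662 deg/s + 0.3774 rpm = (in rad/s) 1 deg/s = 0.017453293 rad/s, so 0.3662 deg/s = 0.3662 * 0.017453293 = 0.0063913957 rad/s. 1 rpm = 0.10471976 rad/s, so 0.3774 rpm = 0.3774 * 0.10471976 = 0.039521236 rad/s. Sum: 0.0063913957 + 0.039521236 = 0.045912631 rad/s. Result: 0.045912631 rad/s ≈ 0.04591 rad/s (4 s.f.). Final answer: 0.04591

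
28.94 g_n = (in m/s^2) 283.8. Check: 1 g_n = 9.80665 m/s^2, so 28.94 g_n = 28.94 * 9.80665 = 283.80445 m/s^2. Result: 283.80445 m/s^2 ≈ 283.8 m/s^2 (4 s.f.).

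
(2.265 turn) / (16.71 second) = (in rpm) 1 turn = 6.2831853 rad, so 2.265 turn = 2.265 * 6.2831853 = 14.231415 rad. 16.71 second = 16.71 s. Combine: 14.231415 rad / 16.71 s = 0.85167054 rad/s. 1 rpm = 0.10471976 rad/s, so 0.85167054 rad/s = 0.85167054 / 0.10471976 = 8.1328546 rpm ≈ 8.133 rpm (4 s.f.). Final answer: 8.133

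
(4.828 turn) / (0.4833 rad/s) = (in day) 0.0007265. Check: 1 turn = 6.2831853 rad, so 4.828 turn = 4.828 * 6.2831853 = 30.335219 rad. 0.4833 rad/s is already in rad/s. Combine: 30.335219 rad / 0.4833 rad/s = 62.76685 s. 1 day = 86400 s, so 62.76685 s = 62.76685 / 86400 = 0.00072646817 day ≈ 0.0007265 day (4 s.f.).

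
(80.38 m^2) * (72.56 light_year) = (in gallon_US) 1.458e+22. Check: 80.38 m^2 is already in m^2. 1 light_year = 9.4607305e+15 m, so 72.56 light_year = 72.56 * 9.4607305e+15 = 6.864706e+17 m. Combine: 80.38 m^2 * 6.864706e+17 m = 5.5178507e+19 m^3. 1 gallon_US = 0.0037854118 m^3, so 5.5178507e+19 m^3 = 5.5178507e+19 / 0.0037854118 = 1.4576619e+22 gallon_US ≈ 1.458e+22 gallon_US (4 s.f.).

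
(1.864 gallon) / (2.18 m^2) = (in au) 1 gallon = 0.0037854118 m^3, so 1.864 gallon = 1.864 * 0.0037854118 = 0.0070560076 m^3. 2.18 m^2 is already in m^2. Combine: 0.0070560076 m^3 / 2.18 m^2 = 0.0032367007 m. 1 au = 1.4959787e+11 m, so 0.0032367007 m = 0.0032367007 / 1.4959787e+11 = 2.1636008e-14 au ≈ 2.164e-14 au (4 s.f.). Final answer: 2.164e-14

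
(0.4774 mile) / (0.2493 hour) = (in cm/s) 85.61. Check: 1 mile = 1609.344 m, so 0.4774 mile = 0.4774 * 1609.344 = 768.30083 m. 1 hour = 3600 s, so 0.2493 hour = 0.2493 * 3600 = 897.48 s. Combine: 768.30083 m / 897.48 s = 0.85606456 m/s. 1 cm/s = 0.01 m/s, so 0.85606456 m/s = 0.85606456 / 0.01 = 85.606456 cm/s ≈ 85.61 cm/s (4 s.f.).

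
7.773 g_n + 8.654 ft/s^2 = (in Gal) 7886. Check: 1 g_n = 9.80665 m/s^2, so 7.773 g_n = 7.773 * 9.80665 = 76.22709 m/s^2. 1 ft/s^2 = 0.3048 m/s^2, so 8.654 ft/s^2 = 8.654 * 0.3048 = 2.6377392 m/s^2. Sum: 76.22709 + 2.6377392 = 78.86483 m/s^2. 1 Gal = 0.01 m/s^2, so 78.86483 m/s^2 = 78.86483 / 0.01 = 7886.483 Gal ≈ 7886 Gal (4 s.f.).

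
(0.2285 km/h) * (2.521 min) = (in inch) 1 km/h = 0.27777778 m/s, so 0.2285 km/h = 0.2285 * 0.27777778 = 0.063472222 m/s. 1 min = 60 s, so 2.521 min = 2.521 * 60 = 151.26 s. Combine: 0.063472222 m/s * 151.26 s = 9.6008083 m. 1 inch = 0.0254 m, so 9.6008083 m = 9.6008083 / 0.0254 = 377.98458 inch ≈ 378 inch (4 s.f.). Final answer: 378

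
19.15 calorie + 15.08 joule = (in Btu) 1 calorie = 4.184 J, so 19.15 calorie = 19.15 * 4.184 = 80.1236 J. 15.08 joule = 15.08 J. Sum: 80.1236 + 15.08 = 95.2036 J. 1 Btu = 1055.0559 J, so 95.2036 J = 95.2036 / 1055.0559 = 0.090235602 Btu ≈ 0.09024 Btu (4 s.f.). Final answer: 0.09024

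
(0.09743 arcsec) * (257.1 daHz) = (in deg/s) 1 arcsec = 4.8481368e-06 rad, so 0.09743 arcsec = 0.09743 * 4.8481368e-06 = 4.7235397e-07 rad. 1 daHz = 10 Hz, so 257.1 daHz = 257.1 * 10 = 2571 Hz. Combine: 4.7235397e-07 rad * 2571 Hz = 0.0012144221 rad/s. 1 deg/s = 0.017453293 rad/s, so 0.0012144221 rad/s = 0.0012144221 / 0.017453293 = 0.069581258 deg/s ≈ 0.06958 deg/s (4 s.f.). Final answer: 0.06958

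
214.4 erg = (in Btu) 1 erg = 1e-07 J, so 214.4 erg = 214.4 * 1e-07 = 2.144e-05 J. 1 Btu = 1055.0559 J, so 2.144e-05 J = 2.144e-05 / 1055.0559 = 2.0321199e-08 Btu ≈ 2.032e-08 Btu (4 s.f.). Final answer: 2.032e-08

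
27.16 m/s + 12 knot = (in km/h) 120. Check: 27.16 m/s is already in m/s. 1 knot = 0.51444444 m/s, so 12 knot = 12 * 0.51444444 = 6.1733333 m/s. Sum: 27.16 + 6.1733333 = 33.333333 m/s. 1 km/h = 0.27777778 m/s, so 33.333333 m/s = 33.333333 / 0.27777778 = 120 km/h.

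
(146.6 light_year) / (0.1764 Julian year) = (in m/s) 2.491e+11. Check: 1 light_year = 9.4607305e+15 m, so 146.6 light_year = 146.6 * 9.4607305e+15 = 1.3869431e+18 m. 1 Julian year = 31557600 s, so 0.1764 Julian year = 0.1764 * 31557600 = 5566760.6 s. Combine: 1.3869431e+18 m / 5566760.6 s = 2.4914725e+11 m/s. Result: 2.4914725e+11 m/s ≈ 2.491e+11 m/s (4 s.f.).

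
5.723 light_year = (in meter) 5.414e+16. Check: 1 light_year = 9.4607305e+15 m, so 5.723 light_year = 5.723 * 9.4607305e+15 = 5.414376e+16 m. 5.414376e+16 m = 5.414376e+16 meter ≈ 5.414e+16 meter (4 s.f.).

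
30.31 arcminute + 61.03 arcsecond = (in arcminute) 1 arcminute = 0.00029088821 rad, so 30.31 arcminute = 30.31 * 0.00029088821 = 0.0088168216 rad. 1 arcsecond = 4.8481368e-06 rad, so 61.03 arcsecond = 61.03 * 4.8481368e-06 = 0.00029588179 rad. Sum: 0.0088168216 + 0.00029588179 = 0.0091127034 rad. 1 arcminute = 0.00029088821 rad, so 0.0091127034 rad = 0.0091127034 / 0.00029088821 = 31.327167 arcminute ≈ 31.33 arcminute (4 s.f.). Final answer: 31.33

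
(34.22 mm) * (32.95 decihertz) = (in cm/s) 1 mm = 0.001 m, so 34.22 mm = 34.22 * 0.001 = 0.03422 m. 1 decihertz = 0.1 Hz, so 32.95 decihertz = 32.95 * 0.1 = 3.295 Hz. Combine: 0.03422 m * 3.295 Hz = 0.1127549 m/s. 1 cm/s = 0.01 m/s, so 0.1127549 m/s = 0.1127549 / 0.01 = 11.27549 cm/s ≈ 11.28 cm/s (4 s.f.). Final answer: 11.28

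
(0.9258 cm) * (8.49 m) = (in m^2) 1 cm = 0.01 m, so 0.9258 cm = 0.9258 * 0.01 = 0.009258 m. 8.49 m is already in m. Combine: 0.009258 m * 8.49 m = 0.07860042 m^2. Result: 0.07860042 m^2 ≈ 0.0786 m^2 (4 s.f.). Final answer: 0.0786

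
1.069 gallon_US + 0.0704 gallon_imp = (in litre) 4.367. Check: 1 gallon_US = 0.0037854118 m^3, so 1.069 gallon_US = 1.069 * 0.0037854118 = 0.0040466052 m^3. 1 gallon_imp = 0.00454609 m^3, so 0.0704 gallon_imp = 0.0704 * 0.00454609 = 0.00032004474 m^3. Sum: 0.0040466052 + 0.00032004474 = 0.0043666499 m^3. 1 litre = 0.001 m^3, so 0.0043666499 m^3 = 0.0043666499 / 0.001 = 4.3666499 litre ≈ 4.367 litre (4 s.f.).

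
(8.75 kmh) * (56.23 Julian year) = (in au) 0.02883. Check: 1 kmh = 0.27777778 m/s, so 8.75 kmh = 8.75 * 0.27777778 = 2.4305556 m/s. 1 Julian year = 31557600 s, so 56.23 Julian year = 56.23 * 31557600 = 1.7744838e+09 s. Combine: 2.4305556 m/s * 1.7744838e+09 s = 4.3129816e+09 m. 1 au = 1.4959787e+11 m, so 4.3129816e+09 m = 4.3129816e+09 / 1.4959787e+11 = 0.028830501 au ≈ 0.02883 au (4 s.f.).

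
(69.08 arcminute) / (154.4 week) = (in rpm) 2.055e-09. Check: 1 arcminute = 0.00029088821 rad, so 69.08 arcminute = 69.08 * 0.00029088821 = 0.020094557 rad. 1 week = 604800 s, so 154.4 week = 154.4 * 604800 = 93381120 s. Combine: 0.020094557 rad / 93381120 s = 2.1518865e-10 rad/s. 1 rpm = 0.10471976 rad/s, so 2.1518865e-10 rad/s = 2.1518865e-10 / 0.10471976 = 2.0549003e-09 rpm ≈ 2.055e-09 rpm (4 s.f.).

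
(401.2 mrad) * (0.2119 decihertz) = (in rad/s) 1 mrad = 0.001 rad, so 401.2 mrad = 401.2 * 0.001 = 0.4012 rad. 1 decihertz = 0.1 Hz, so 0.2119 decihertz = 0.2119 * 0.1 = 0.02119 Hz. Combine: 0.4012 rad * 0.02119 Hz = 0.008501428 rad/s. Result: 0.008501428 rad/s ≈ 0.008501 rad/s (4 s.f.). Final answer: 0.008501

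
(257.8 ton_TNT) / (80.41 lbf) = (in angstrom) 3.016e+19. Check: 1 ton_TNT = 4.184e+09 J, so 257.8 ton_TNT = 257.8 * 4.184e+09 = 1.0786352e+12 J. 1 lbf = 4.4482216 N, so 80.41 lbf = 80.41 * 4.4482216 = 357.6815 N. Combine: 1.0786352e+12 J / 357.6815 N = 3.0156304e+09 m. 1 angstrom = 1e-10 m, so 3.0156304e+09 m = 3.0156304e+09 / 1e-10 = 3.0156304e+19 angstrom ≈ 3.016e+19 angstrom (4 s.f.).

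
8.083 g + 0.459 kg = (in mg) 4.671e+05. Check: 1 g = 0.001 kg, so 8.083 g = 8.083 * 0.001 = 0.008083 kg. 0.459 kg is already in kg. Sum: 0.008083 + 0.459 = 0.467083 kg. 1 mg = 1e-06 kg, so 0.467083 kg = 0.467083 / 1e-06 = 467083 mg ≈ 4.671e+05 mg (4 s.f.).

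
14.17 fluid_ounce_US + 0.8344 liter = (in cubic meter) 1 fluid_ounce_US = 2.957353e-05 m^3, so 14.17 fluid_ounce_US = 14.17 * 2.957353e-05 = 0.00041905691 m^3. 1 liter = 0.001 m^3, so 0.8344 liter = 0.8344 * 0.001 = 0.0008344 m^3. Sum: 0.00041905691 + 0.0008344 = 0.0012534569 m^3. 0.0012534569 m^3 = 0.0012534569 cubic meter ≈ 0.001253 cubic meter (4 s.f.). Final answer: 0.001253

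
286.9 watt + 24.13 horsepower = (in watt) 286.9 watt = 286.9 W. 1 horsepower = 745.69987 W, so 24.13 horsepower = 24.13 * 745.69987 = 17993.738 W. Sum: 286.9 + 17993.738 = 18280.638 W. 18280.638 W = 18280.638 watt ≈ 1.828e+04 watt (4 s.f.). Final answer: 1.828e+04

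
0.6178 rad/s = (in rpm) 1 rpm = 0.10471976 rad/s, so 0.6178 rad/s = 0.6178 / 0.10471976 = 5.8995554 rpm ≈ 5.9 rpm (4 s.f.). Final answer: 5.9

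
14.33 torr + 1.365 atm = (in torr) 1 torr = 133.32237 Pa, so 14.33 torr = 14.33 * 133.32237 = 1910.5095 Pa. 1 atm = 101325 Pa, so 1.365 atm = 1.365 * 101325 = 138308.62 Pa. Sum: 1910.5095 + 138308.62 = 140219.13 Pa. 1 torr = 133.32237 Pa, so 140219.13 Pa = 140219.13 / 133.32237 = 1051.73 torr ≈ 1052 torr (4 s.f.). Final answer: 1052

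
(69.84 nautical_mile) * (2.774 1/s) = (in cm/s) 3.588e+07. Check: 1 nautical_mile = 1852 m, so 69.84 nautical_mile = 69.84 * 1852 = 129343.68 m. 2.774 1/s = 2.774 Hz. Combine: 129343.68 m * 2.774 Hz = 358799.37 m/s. 1 cm/s = 0.01 m/s, so 358799.37 m/s = 358799.37 / 0.01 = 35879937 cm/s ≈ 3.588e+07 cm/s (4 s.f.).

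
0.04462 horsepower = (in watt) 1 horsepower = 745.69987 W, so 0.04462 horsepower = 0.04462 * 745.69987 = 33.273128 W. 33.273128 W = 33.273128 watt ≈ 33.27 watt (4 s.f.). Final answer: 33.27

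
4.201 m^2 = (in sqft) 45.22. Check: 1 sqft = 0.09290304 m^2, so 4.201 m^2 = 4.201 / 0.09290304 = 45.219188 sqft ≈ 45.22 sqft (4 s.f.).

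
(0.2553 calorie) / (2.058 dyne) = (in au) 3.47e-07. Check: 1 calorie = 4.184 J, so 0.2553 calorie = 0.2553 * 4.184 = 1.0681752 J. 1 dyne = 1e-05 N, so 2.058 dyne = 2.058 * 1e-05 = 2.058e-05 N. Combine: 1.0681752 J / 2.058e-05 N = 51903.557 m. 1 au = 1.4959787e+11 m, so 51903.557 m = 51903.557 / 1.4959787e+11 = 3.4695385e-07 au ≈ 3.47e-07 au (4 s.f.).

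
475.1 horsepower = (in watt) 3.543e+05. Check: 1 horsepower = 745.69987 W, so 475.1 horsepower = 475.1 * 745.69987 = 354282.01 W. 354282.01 W = 354282.01 watt ≈ 3.543e+05 watt (4 s.f.).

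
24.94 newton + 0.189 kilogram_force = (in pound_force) 6.023. Check: 24.94 newton = 24.94 N. 1 kilogram_force = 9.80665 N, so 0.189 kilogram_force = 0.189 * 9.80665 = 1.8534568 N. Sum: 24.94 + 1.8534568 = 26.793457 N. 1 pound_force = 4.4482216 N, so 26.793457 N = 26.793457 / 4.4482216 = 6.0234087 pound_force ≈ 6.023 pound_force (4 s.f.).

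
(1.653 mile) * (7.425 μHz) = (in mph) 0.04418. Check: 1 mile = 1609.344 m, so 1.653 mile = 1.653 * 1609.344 = 2660.2456 m. 1 μHz = 1e-06 Hz, so 7.425 μHz = 7.425 * 1e-06 = 7.425e-06 Hz. Combine: 2660.2456 m * 7.425e-06 Hz = 0.019752324 m/s. 1 mph = 0.44704 m/s, so 0.019752324 m/s = 0.019752324 / 0.44704 = 0.04418469 mph ≈ 0.04418 mph (4 s.f.).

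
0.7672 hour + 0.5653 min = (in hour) 0.7766. Check: 1 hour = 3600 s, so 0.7672 hour = 0.7672 * 3600 = 2761.92 s. 1 min = 60 s, so 0.5653 min = 0.5653 * 60 = 33.918 s. Sum: 2761.92 + 33.918 = 2795.838 s. 1 hour = 3600 s, so 2795.838 s = 2795.838 / 3600 = 0.77662167 hour ≈ 0.7766 hour (4 s.f.).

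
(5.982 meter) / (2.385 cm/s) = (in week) 5.982 meter = 5.982 m. 1 cm/s = 0.01 m/s, so 2.385 cm/s = 2.385 * 0.01 = 0.02385 m/s. Combine: 5.982 m / 0.02385 m/s = 250.81761 s. 1 week = 604800 s, so 250.81761 s = 250.81761 / 604800 = 0.00041471166 week ≈ 0.0004147 week (4 s.f.). Final answer: 0.0004147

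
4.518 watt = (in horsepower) 4.518 watt = 4.518 W. 1 horsepower = 745.69987 W, so 4.518 W = 4.518 / 745.69987 = 0.0060587378 horsepower ≈ 0.006059 horsepower (4 s.f.). Final answer: 0.006059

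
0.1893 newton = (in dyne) 1.893e+04. Check: 0.1893 newton = 0.1893 N. 1 dyne = 1e-05 N, so 0.1893 N = 0.1893 / 1e-05 = 18930 dyne ≈ 1.893e+04 dyne (4 s.f.).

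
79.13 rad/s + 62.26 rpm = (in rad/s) 85.65. Check: 79.13 rad/s is already in rad/s. 1 rpm = 0.10471976 rad/s, so 62.26 rpm = 62.26 * 0.10471976 = 6.519852 rad/s. Sum: 79.13 + 6.519852 = 85.649852 rad/s. Result: 85.649852 rad/s ≈ 85.65 rad/s (4 s.f.).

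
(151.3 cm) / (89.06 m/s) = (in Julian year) 1 cm = 0.01 m, so 151.3 cm = 151.3 * 0.01 = 1.513 m. 89.06 m/s is already in m/s. Combine: 1.513 m / 89.06 m/s = 0.016988547 s. 1 Julian year = 31557600 s, so 0.016988547 s = 0.016988547 / 31557600 = 5.3833457e-10 Julian year ≈ 5.383e-10 Julian year (4 s.f.). Final answer: 5.383e-10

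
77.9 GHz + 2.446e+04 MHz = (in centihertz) 1.024e+13. Check: 1 GHz = 1e+09 Hz, so 77.9 GHz = 77.9 * 1e+09 = 7.79e+10 Hz. 1 MHz = 1000000 Hz, so 2.446e+04 MHz = 2.446e+04 * 1000000 = 2.446e+10 Hz. Sum: 7.79e+10 + 2.446e+10 = 1.0236e+11 Hz. 1 centihertz = 0.01 Hz, so 1.0236e+11 Hz = 1.0236e+11 / 0.01 = 1.0236e+13 centihertz ≈ 1.024e+13 centihertz (4 s.f.).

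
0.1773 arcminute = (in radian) 1 arcminute = 0.00029088821 rad, so 0.1773 arcminute = 0.1773 * 0.00029088821 = 5.1574479e-05 rad. 5.1574479e-05 rad = 5.1574479e-05 radian ≈ 5.157e-05 radian (4 s.f.). Final answer: 5.157e-05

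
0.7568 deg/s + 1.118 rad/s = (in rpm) 10.8. Check: 1 deg/s = 0.017453293 rad/s, so 0.7568 deg/s = 0.7568 * 0.017453293 = 0.013208652 rad/s. 1.118 rad/s is already in rad/s. Sum: 0.013208652 + 1.118 = 1.1312087 rad/s. 1 rpm = 0.10471976 rad/s, so 1.1312087 rad/s = 1.1312087 / 0.10471976 = 10.802247 rpm ≈ 10.8 rpm (4 s.f.).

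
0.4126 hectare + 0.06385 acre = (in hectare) 0.4384. Check: 1 hectare = 10000 m^2, so 0.4126 hectare = 0.4126 * 10000 = 4126 m^2. 1 acre = 4046.8564 m^2, so 0.06385 acre = 0.06385 * 4046.8564 = 258.39178 m^2. Sum: 4126 + 258.39178 = 4384.3918 m^2. 1 hectare = 10000 m^2, so 4384.3918 m^2 = 4384.3918 / 10000 = 0.43843918 hectare ≈ 0.4384 hectare (4 s.f.).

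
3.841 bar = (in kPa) 384.1. Check: 1 bar = 100000 Pa, so 3.841 bar = 3.841 * 100000 = 384100 Pa. 1 kPa = 1000 Pa, so 384100 Pa = 384100 / 1000 = 384.1 kPa.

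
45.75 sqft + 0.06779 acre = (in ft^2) 2999. Check: 1 sqft = 0.09290304 m^2, so 45.75 sqft = 45.75 * 0.09290304 = 4.2503141 m^2. 1 acre = 4046.8564 m^2, so 0.06779 acre = 0.06779 * 4046.8564 = 274.3364 m^2. Sum: 4.2503141 + 274.3364 = 278.58671 m^2. 1 ft^2 = 0.09290304 m^2, so 278.58671 m^2 = 278.58671 / 0.09290304 = 2998.6824 ft^2 ≈ 2999 ft^2 (4 s.f.).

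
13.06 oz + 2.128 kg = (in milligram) 2.498e+06. Check: 1 oz = 0.028349523 kg, so 13.06 oz = 13.06 * 0.028349523 = 0.37024477 kg. 2.128 kg is already in kg. Sum: 0.37024477 + 2.128 = 2.4982448 kg. 1 milligram = 1e-06 kg, so 2.4982448 kg = 2.4982448 / 1e-06 = 2498244.8 milligram ≈ 2.498e+06 milligram (4 s.f.).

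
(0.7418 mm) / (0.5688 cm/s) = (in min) 0.002174. Check: 1 mm = 0.001 m, so 0.7418 mm = 0.7418 * 0.001 = 0.0007418 m. 1 cm/s = 0.01 m/s, so 0.5688 cm/s = 0.5688 * 0.01 = 0.005688 m/s. Combine: 0.0007418 m / 0.005688 m/s = 0.13041491 s. 1 min = 60 s, so 0.13041491 s = 0.13041491 / 60 = 0.0021735818 min ≈ 0.002174 min (4 s.f.).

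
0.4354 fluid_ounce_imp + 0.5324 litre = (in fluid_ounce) 18.42. Check: 1 fluid_ounce_imp = 2.8413063e-05 m^3, so 0.4354 fluid_ounce_imp = 0.4354 * 2.8413063e-05 = 1.2371047e-05 m^3. 1 litre = 0.001 m^3, so 0.5324 litre = 0.5324 * 0.001 = 0.0005324 m^3. Sum: 1.2371047e-05 + 0.0005324 = 0.00054477105 m^3. 1 fluid_ounce = 2.957353e-05 m^3, so 0.00054477105 m^3 = 0.00054477105 / 2.957353e-05 = 18.420901 fluid_ounce ≈ 18.42 fluid_ounce (4 s.f.).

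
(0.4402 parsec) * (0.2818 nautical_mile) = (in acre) 1 parsec = 3.0856776e+16 m, so 0.4402 parsec = 0.4402 * 3.0856776e+16 = 1.3583153e+16 m. 1 nautical_mile = 1852 m, so 0.2818 nautical_mile = 0.2818 * 1852 = 521.8936 m. Combine: 1.3583153e+16 m * 521.8936 m = 7.0889605e+18 m^2. 1 acre = 4046.8564 m^2, so 7.0889605e+18 m^2 = 7.0889605e+18 / 4046.8564 = 1.7517203e+15 acre ≈ 1.752e+15 acre (4 s.f.). Final answer: 1.752e+15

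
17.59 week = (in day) 1 week = 604800 s, so 17.59 week = 17.59 * 604800 = 10638432 s. 1 day = 86400 s, so 10638432 s = 10638432 / 86400 = 123.13 day ≈ 123.1 day (4 s.f.). Final answer: 123.1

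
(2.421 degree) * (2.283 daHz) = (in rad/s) 0.9647. Check: 1 degree = 0.017453293 rad, so 2.421 degree = 2.421 * 0.017453293 = 0.042254421 rad. 1 daHz = 10 Hz, so 2.283 daHz = 2.283 * 10 = 22.83 Hz. Combine: 0.042254421 rad * 22.83 Hz = 0.96466844 rad/s. Result: 0.96466844 rad/s ≈ 0.9647 rad/s (4 s.f.).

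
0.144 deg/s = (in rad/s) 1 deg/s = 0.017453293 rad/s, so 0.144 deg/s = 0.144 * 0.017453293 = 0.0025132741 rad/s. Result: 0.0025132741 rad/s ≈ 0.002513 rad/s (4 s.f.). Final answer: 0.002513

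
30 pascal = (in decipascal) 30 pascal = 30 Pa. 1 decipascal = 0.1 Pa, so 30 Pa = 30 / 0.1 = 300 decipascal. Final answer: 300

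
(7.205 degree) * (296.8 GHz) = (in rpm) 3.564e+11. Check: 1 degree = 0.017453293 rad, so 7.205 degree = 7.205 * 0.017453293 = 0.12575097 rad. 1 GHz = 1e+09 Hz, so 296.8 GHz = 296.8 * 1e+09 = 2.968e+11 Hz. Combine: 0.12575097 rad * 2.968e+11 Hz = 3.7322889e+10 rad/s. 1 rpm = 0.10471976 rad/s, so 3.7322889e+10 rad/s = 3.7322889e+10 / 0.10471976 = 3.5640733e+11 rpm ≈ 3.564e+11 rpm (4 s.f.).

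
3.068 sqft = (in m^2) 1 sqft = 0.09290304 m^2, so 3.068 sqft = 3.068 * 0.09290304 = 0.28502653 m^2. Result: 0.28502653 m^2 ≈ 0.285 m^2 (4 s.f.). Final answer: 0.285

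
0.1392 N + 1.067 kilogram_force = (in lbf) 2.384. Check: 0.1392 N is already in N. 1 kilogram_force = 9.80665 N, so 1.067 kilogram_force = 1.067 * 9.80665 = 10.463696 N. Sum: 0.1392 + 10.463696 = 10.602896 N. 1 lbf = 4.4482216 N, so 10.602896 N = 10.602896 / 4.4482216 = 2.3836257 lbf ≈ 2.384 lbf (4 s.f.).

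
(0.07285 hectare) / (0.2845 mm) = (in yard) 2.8e+06. Check: 1 hectare = 10000 m^2, so 0.07285 hectare = 0.07285 * 10000 = 728.5 m^2. 1 mm = 0.001 m, so 0.2845 mm = 0.2845 * 0.001 = 0.0002845 m. Combine: 728.5 m^2 / 0.0002845 m = 2560632.7 m. 1 yard = 0.9144 m, so 2560632.7 m = 2560632.7 / 0.9144 = 2800342 yard ≈ 2.8e+06 yard (4 s.f.).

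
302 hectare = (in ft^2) 1 hectare = 10000 m^2, so 302 hectare = 302 * 10000 = 3020000 m^2. 1 ft^2 = 0.09290304 m^2, so 3020000 m^2 = 3020000 / 0.09290304 = 32507009 ft^2 ≈ 3.251e+07 ft^2 (4 s.f.). Final answer: 3.251e+07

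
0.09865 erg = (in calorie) 2.358e-09. Check: 1 erg = 1e-07 J, so 0.09865 erg = 0.09865 * 1e-07 = 9.865e-09 J. 1 calorie = 4.184 J, so 9.865e-09 J = 9.865e-09 / 4.184 = 2.3577916e-09 calorie ≈ 2.358e-09 calorie (4 s.f.).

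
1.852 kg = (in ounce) 1 ounce = 0.028349523 kg, so 1.852 kg = 1.852 / 0.028349523 = 65.327378 ounce ≈ 65.33 ounce (4 s.f.). Final answer: 65.33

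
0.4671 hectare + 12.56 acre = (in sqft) 5.974e+05. Check: 1 hectare = 10000 m^2, so 0.4671 hectare = 0.4671 * 10000 = 4671 m^2. 1 acre = 4046.8564 m^2, so 12.56 acre = 12.56 * 4046.8564 = 50828.517 m^2. Sum: 4671 + 50828.517 = 55499.517 m^2. 1 sqft = 0.09290304 m^2, so 55499.517 m^2 = 55499.517 / 0.09290304 = 597391.83 sqft ≈ 5.974e+05 sqft (4 s.f.).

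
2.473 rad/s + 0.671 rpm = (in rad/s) 2.543. Check: 2.473 rad/s is already in rad/s. 1 rpm = 0.10471976 rad/s, so 0.671 rpm = 0.671 * 0.10471976 = 0.070266956 rad/s. Sum: 2.473 + 0.070266956 = 2.543267 rad/s. Result: 2.543267 rad/s ≈ 2.543 rad/s (4 s.f.).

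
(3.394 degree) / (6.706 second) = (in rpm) 0.08435. Check: 1 degree = 0.017453293 rad, so 3.394 degree = 3.394 * 0.017453293 = 0.059236475 rad. 6.706 second = 6.706 s. Combine: 0.059236475 rad / 6.706 s = 0.0088333544 rad/s. 1 rpm = 0.10471976 rad/s, so 0.0088333544 rad/s = 0.0088333544 / 0.10471976 = 0.084352321 rpm ≈ 0.08435 rpm (4 s.f.).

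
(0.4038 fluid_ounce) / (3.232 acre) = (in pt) 1 fluid_ounce = 2.957353e-05 m^3, so 0.4038 fluid_ounce = 0.4038 * 2.957353e-05 = 1.1941791e-05 m^3. 1 acre = 4046.8564 m^2, so 3.232 acre = 3.232 * 4046.8564 = 13079.44 m^2. Combine: 1.1941791e-05 m^3 / 13079.44 m^2 = 9.1302007e-10 m. 1 pt = 0.00035277778 m, so 9.1302007e-10 m = 9.1302007e-10 / 0.00035277778 = 2.5880884e-06 pt ≈ 2.588e-06 pt (4 s.f.). Final answer: 2.588e-06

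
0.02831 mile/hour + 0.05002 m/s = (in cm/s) 1 mile/hour = 0.44704 m/s, so 0.02831 mile/hour = 0.02831 * 0.44704 = 0.012655702 m/s. 0.05002 m/s is already in m/s. Sum: 0.012655702 + 0.05002 = 0.062675702 m/s. 1 cm/s = 0.01 m/s, so 0.062675702 m/s = 0.062675702 / 0.01 = 6.2675702 cm/s ≈ 6.268 cm/s (4 s.f.). Final answer: 6.268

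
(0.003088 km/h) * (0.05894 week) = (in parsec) 9.909e-16. Check: 1 km/h = 0.27777778 m/s, so 0.003088 km/h = 0.003088 * 0.27777778 = 0.00085777778 m/s. 1 week = 604800 s, so 0.05894 week = 0.05894 * 604800 = 35646.912 s. Combine: 0.00085777778 m/s * 35646.912 s = 30.577129 m. 1 parsec = 3.0856776e+16 m, so 30.577129 m = 30.577129 / 3.0856776e+16 = 9.9093726e-16 parsec ≈ 9.909e-16 parsec (4 s.f.).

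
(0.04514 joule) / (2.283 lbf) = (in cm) 0.4445. Check: 0.04514 joule = 0.04514 J. 1 lbf = 4.4482216 N, so 2.283 lbf = 2.283 * 4.4482216 = 10.15529 N. Combine: 0.04514 J / 10.15529 N = 0.004444974 m. 1 cm = 0.01 m, so 0.004444974 m = 0.004444974 / 0.01 = 0.4444974 cm ≈ 0.4445 cm (4 s.f.).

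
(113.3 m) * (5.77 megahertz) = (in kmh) 113.3 m is already in m. 1 megahertz = 1000000 Hz, so 5.77 megahertz = 5.77 * 1000000 = 5770000 Hz. Combine: 113.3 m * 5770000 Hz = 6.53741e+08 m/s. 1 kmh = 0.27777778 m/s, so 6.53741e+08 m/s = 6.53741e+08 / 0.27777778 = 2.3534676e+09 kmh ≈ 2.353e+09 kmh (4 s.f.). Final answer: 2.353e+09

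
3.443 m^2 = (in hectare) 1 hectare = 10000 m^2, so 3.443 m^2 = 3.443 / 10000 = 0.0003443 hectare. Final answer: 0.0003443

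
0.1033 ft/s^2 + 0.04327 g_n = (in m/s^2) 1 ft/s^2 = 0.3048 m/s^2, so 0.1033 ft/s^2 = 0.1033 * 0.3048 = 0.03148584 m/s^2. 1 g_n = 9.80665 m/s^2, so 0.04327 g_n = 0.04327 * 9.80665 = 0.42433375 m/s^2. Sum: 0.03148584 + 0.42433375 = 0.45581959 m/s^2. Result: 0.45581959 m/s^2 ≈ 0.4558 m/s^2 (4 s.f.). Final answer: 0.4558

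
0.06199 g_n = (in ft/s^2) 1.994. Check: 1 g_n = 9.80665 m/s^2, so 0.06199 g_n = 0.06199 * 9.80665 = 0.60791423 m/s^2. 1 ft/s^2 = 0.3048 m/s^2, so 0.60791423 m/s^2 = 0.60791423 / 0.3048 = 1.9944693 ft/s^2 ≈ 1.994 ft/s^2 (4 s.f.).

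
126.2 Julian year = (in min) 1 Julian year = 31557600 s, so 126.2 Julian year = 126.2 * 31557600 = 3.9825691e+09 s. 1 min = 60 s, so 3.9825691e+09 s = 3.9825691e+09 / 60 = 66376152 min ≈ 6.638e+07 min (4 s.f.). Final answer: 6.638e+07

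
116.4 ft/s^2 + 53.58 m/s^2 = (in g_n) 1 ft/s^2 = 0.3048 m/s^2, so 116.4 ft/s^2 = 116.4 * 0.3048 = 35.47872 m/s^2. 53.58 m/s^2 is already in m/s^2. Sum: 35.47872 + 53.58 = 89.05872 m/s^2. 1 g_n = 9.80665 m/s^2, so 89.05872 m/s^2 = 89.05872 / 9.80665 = 9.0814621 g_n ≈ 9.081 g_n (4 s.f.). Final answer: 9.081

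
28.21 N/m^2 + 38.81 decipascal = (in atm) 28.21 N/m^2 = 28.21 Pa. 1 decipascal = 0.1 Pa, so 38.81 decipascal = 38.81 * 0.1 = 3.881 Pa. Sum: 28.21 + 3.881 = 32.091 Pa. 1 atm = 101325 Pa, so 32.091 Pa = 32.091 / 101325 = 0.00031671355 atm ≈ 0.0003167 atm (4 s.f.). Final answer: 0.0003167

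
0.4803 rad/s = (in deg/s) 1 deg/s = 0.017453293 rad/s, so 0.4803 rad/s = 0.4803 / 0.017453293 = 27.519163 deg/s ≈ 27.52 deg/s (4 s.f.). Final answer: 27.52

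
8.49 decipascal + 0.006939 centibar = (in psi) 0.00113. Check: 1 decipascal = 0.1 Pa, so 8.49 decipascal = 8.49 * 0.1 = 0.849 Pa. 1 centibar = 1000 Pa, so 0.006939 centibar = 0.006939 * 1000 = 6.939 Pa. Sum: 0.849 + 6.939 = 7.788 Pa. 1 psi = 6894.7573 Pa, so 7.788 Pa = 7.788 / 6894.7573 = 0.0011295539 psi ≈ 0.00113 psi (4 s.f.).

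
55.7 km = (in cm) 5.57e+06. Check: 1 km = 1000 m, so 55.7 km = 55.7 * 1000 = 55700 m. 1 cm = 0.01 m, so 55700 m = 55700 / 0.01 = 5570000 cm ≈ 5.57e+06 cm (4 s.f.).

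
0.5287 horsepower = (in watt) 394.3. Check: 1 horsepower = 745.69987 W, so 0.5287 horsepower = 0.5287 * 745.69987 = 394.25152 W. 394.25152 W = 394.25152 watt ≈ 394.3 watt (4 s.f.).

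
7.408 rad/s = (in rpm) 70.74. Check: 1 rpm = 0.10471976 rad/s, so 7.408 rad/s = 7.408 / 0.10471976 = 70.741189 rpm ≈ 70.74 rpm (4 s.f.).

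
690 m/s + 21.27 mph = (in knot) 1360. Check: 690 m/s is already in m/s. 1 mph = 0.44704 m/s, so 21.27 mph = 21.27 * 0.44704 = 9.5085408 m/s. Sum: 690 + 9.5085408 = 699.50854 m/s. 1 knot = 0.51444444 m/s, so 699.50854 m/s = 699.50854 / 0.51444444 = 1359.7358 knot ≈ 1360 knot (4 s.f.).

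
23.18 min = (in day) 0.0161. Check: 1 min = 60 s, so 23.18 min = 23.18 * 60 = 1390.8 s. 1 day = 86400 s, so 1390.8 s = 1390.8 / 86400 = 0.016097222 day ≈ 0.0161 day (4 s.f.).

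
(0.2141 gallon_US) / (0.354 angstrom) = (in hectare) 1 gallon_US = 0.0037854118 m^3, so 0.2141 gallon_US = 0.2141 * 0.0037854118 = 0.00081045666 m^3. 1 angstrom = 1e-10 m, so 0.354 angstrom = 0.354 * 1e-10 = 3.54e-11 m. Combine: 0.00081045666 m^3 / 3.54e-11 m = 22894256 m^2. 1 hectare = 10000 m^2, so 22894256 m^2 = 22894256 / 10000 = 2289.4256 hectare ≈ 2289 hectare (4 s.f.). Final answer: 2289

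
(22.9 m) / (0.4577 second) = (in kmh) 180.1. Check: 22.9 m is already in m. 0.4577 second = 0.4577 s. Combine: 22.9 m / 0.4577 s = 50.032773 m/s. 1 kmh = 0.27777778 m/s, so 50.032773 m/s = 50.032773 / 0.27777778 = 180.11798 kmh ≈ 180.1 kmh (4 s.f.).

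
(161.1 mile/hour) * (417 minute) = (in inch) 1 mile/hour = 0.44704 m/s, so 161.1 mile/hour = 161.1 * 0.44704 = 72.018144 m/s. 1 minute = 60 s, so 417 minute = 417 * 60 = 25020 s. Combine: 72.018144 m/s * 25020 s = 1801894 m. 1 inch = 0.0254 m, so 1801894 m = 1801894 / 0.0254 = 70940707 inch ≈ 7.094e+07 inch (4 s.f.). Final answer: 7.094e+07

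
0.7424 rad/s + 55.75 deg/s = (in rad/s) 0.7424 rad/s is already in rad/s. 1 deg/s = 0.017453293 rad/s, so 55.75 deg/s = 55.75 * 0.017453293 = 0.97302106 rad/s. Sum: 0.7424 + 0.97302106 = 1.7154211 rad/s. Result: 1.7154211 rad/s ≈ 1.715 rad/s (4 s.f.). Final answer: 1.715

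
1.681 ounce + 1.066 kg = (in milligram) 1.114e+06. Check: 1 ounce = 0.028349523 kg, so 1.681 ounce = 1.681 * 0.028349523 = 0.047655548 kg. 1.066 kg is already in kg. Sum: 0.047655548 + 1.066 = 1.1136555 kg. 1 milligram = 1e-06 kg, so 1.1136555 kg = 1.1136555 / 1e-06 = 1113655.5 milligram ≈ 1.114e+06 milligram (4 s.f.).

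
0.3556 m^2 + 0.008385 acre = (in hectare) 0.003429. Check: 0.3556 m^2 is already in m^2. 1 acre = 4046.8564 m^2, so 0.008385 acre = 0.008385 * 4046.8564 = 33.932891 m^2. Sum: 0.3556 + 33.932891 = 34.288491 m^2. 1 hectare = 10000 m^2, so 34.288491 m^2 = 34.288491 / 10000 = 0.0034288491 hectare ≈ 0.003429 hectare (4 s.f.).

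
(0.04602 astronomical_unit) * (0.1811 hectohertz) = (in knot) 1 astronomical_unit = 1.4959787e+11 m, so 0.04602 astronomical_unit = 0.04602 * 1.4959787e+11 = 6.884494e+09 m. 1 hectohertz = 100 Hz, so 0.1811 hectohertz = 0.1811 * 100 = 18.11 Hz. Combine: 6.884494e+09 m * 18.11 Hz = 1.2467819e+11 m/s. 1 knot = 0.51444444 m/s, so 1.2467819e+11 m/s = 1.2467819e+11 / 0.51444444 = 2.4235501e+11 knot ≈ 2.424e+11 knot (4 s.f.). Final answer: 2.424e+11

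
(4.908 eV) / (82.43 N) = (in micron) 9.54e-15. Check: 1 eV = 1.6021766e-19 J, so 4.908 eV = 4.908 * 1.6021766e-19 = 7.8634829e-19 J. 82.43 N is already in N. Combine: 7.8634829e-19 J / 82.43 N = 9.5395886e-21 m. 1 micron = 1e-06 m, so 9.5395886e-21 m = 9.5395886e-21 / 1e-06 = 9.5395886e-15 micron ≈ 9.54e-15 micron (4 s.f.).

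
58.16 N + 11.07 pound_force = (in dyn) 1.074e+07. Check: 58.16 N is already in N. 1 pound_force = 4.4482216 N, so 11.07 pound_force = 11.07 * 4.4482216 = 49.241813 N. Sum: 58.16 + 49.241813 = 107.40181 N. 1 dyn = 1e-05 N, so 107.40181 N = 107.40181 / 1e-05 = 10740181 dyn ≈ 1.074e+07 dyn (4 s.f.).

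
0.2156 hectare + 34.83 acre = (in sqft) 1 hectare = 10000 m^2, so 0.2156 hectare = 0.2156 * 10000 = 2156 m^2. 1 acre = 4046.8564 m^2, so 34.83 acre = 34.83 * 4046.8564 = 140952.01 m^2. Sum: 2156 + 140952.01 = 143108.01 m^2. 1 sqft = 0.09290304 m^2, so 143108.01 m^2 = 143108.01 / 0.09290304 = 1540401.8 sqft ≈ 1.54e+06 sqft (4 s.f.). Final answer: 1.54e+06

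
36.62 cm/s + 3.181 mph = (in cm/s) 1 cm/s = 0.01 m/s, so 36.62 cm/s = 36.62 * 0.01 = 0.3662 m/s. 1 mph = 0.44704 m/s, so 3.181 mph = 3.181 * 0.44704 = 1.4220342 m/s. Sum: 0.3662 + 1.4220342 = 1.7882342 m/s. 1 cm/s = 0.01 m/s, so 1.7882342 m/s = 1.7882342 / 0.01 = 178.82342 cm/s ≈ 178.8 cm/s (4 s.f.). Final answer: 178.8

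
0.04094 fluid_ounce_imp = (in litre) 0.001163. Check: 1 fluid_ounce_imp = 2.8413063e-05 m^3, so 0.04094 fluid_ounce_imp = 0.04094 * 2.8413063e-05 = 1.1632308e-06 m^3. 1 litre = 0.001 m^3, so 1.1632308e-06 m^3 = 1.1632308e-06 / 0.001 = 0.0011632308 litre ≈ 0.001163 litre (4 s.f.).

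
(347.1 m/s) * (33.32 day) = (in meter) 9.992e+08. Check: 347.1 m/s is already in m/s. 1 day = 86400 s, so 33.32 day = 33.32 * 86400 = 2878848 s. Combine: 347.1 m/s * 2878848 s = 9.9924814e+08 m. 9.9924814e+08 m = 9.9924814e+08 meter ≈ 9.992e+08 meter (4 s.f.).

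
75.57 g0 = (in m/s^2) 741.1. Check: 1 g0 = 9.80665 m/s^2, so 75.57 g0 = 75.57 * 9.80665 = 741.08854 m/s^2. Result: 741.08854 m/s^2 ≈ 741.1 m/s^2 (4 s.f.).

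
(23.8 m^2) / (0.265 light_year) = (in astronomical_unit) 6.346e-26. Check: 23.8 m^2 is already in m^2. 1 light_year = 9.4607305e+15 m, so 0.265 light_year = 0.265 * 9.4607305e+15 = 2.5070936e+15 m. Combine: 23.8 m^2 / 2.5070936e+15 m = 9.4930641e-15 m. 1 astronomical_unit = 1.4959787e+11 m, so 9.4930641e-15 m = 9.4930641e-15 / 1.4959787e+11 = 6.3457214e-26 astronomical_unit ≈ 6.346e-26 astronomical_unit (4 s.f.).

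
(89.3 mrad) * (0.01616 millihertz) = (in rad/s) 1 mrad = 0.001 rad, so 89.3 mrad = 89.3 * 0.001 = 0.0893 rad. 1 millihertz = 0.001 Hz, so 0.01616 millihertz = 0.01616 * 0.001 = 1.616e-05 Hz. Combine: 0.0893 rad * 1.616e-05 Hz = 1.443088e-06 rad/s. Result: 1.443088e-06 rad/s ≈ 1.443e-06 rad/s (4 s.f.). Final answer: 1.443e-06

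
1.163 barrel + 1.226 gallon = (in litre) 1 barrel = 0.15898729 m^3, so 1.163 barrel = 1.163 * 0.15898729 = 0.18490222 m^3. 1 gallon = 0.0037854118 m^3, so 1.226 gallon = 1.226 * 0.0037854118 = 0.0046409148 m^3. Sum: 0.18490222 + 0.0046409148 = 0.18954314 m^3. 1 litre = 0.001 m^3, so 0.18954314 m^3 = 0.18954314 / 0.001 = 189.54314 litre ≈ 189.5 litre (4 s.f.). Final answer: 189.5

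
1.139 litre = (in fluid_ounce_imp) 1 litre = 0.001 m^3, so 1.139 litre = 1.139 * 0.001 = 0.001139 m^3. 1 fluid_ounce_imp = 2.8413063e-05 m^3, so 0.001139 m^3 = 0.001139 / 2.8413063e-05 = 40.087196 fluid_ounce_imp ≈ 40.09 fluid_ounce_imp (4 s.f.). Final answer: 40.09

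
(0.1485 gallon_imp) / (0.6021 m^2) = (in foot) 1 gallon_imp = 0.00454609 m^3, so 0.1485 gallon_imp = 0.1485 * 0.00454609 = 0.00067509436 m^3. 0.6021 m^2 is already in m^2. Combine: 0.00067509436 m^3 / 0.6021 m^2 = 0.001121233 m. 1 foot = 0.3048 m, so 0.001121233 m = 0.001121233 / 0.3048 = 0.0036785858 foot ≈ 0.003679 foot (4 s.f.). Final answer: 0.003679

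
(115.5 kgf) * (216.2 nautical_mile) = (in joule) 1 kgf = 9.80665 N, so 115.5 kgf = 115.5 * 9.80665 = 1132.6681 N. 1 nautical_mile = 1852 m, so 216.2 nautical_mile = 216.2 * 1852 = 400402.4 m. Combine: 1132.6681 N * 400402.4 m = 4.5352302e+08 J. 4.5352302e+08 J = 4.5352302e+08 joule ≈ 4.535e+08 joule (4 s.f.). Final answer: 4.535e+08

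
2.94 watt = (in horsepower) 0.003943. Check: 2.94 watt = 2.94 W. 1 horsepower = 745.69987 W, so 2.94 W = 2.94 / 745.69987 = 0.0039426049 horsepower ≈ 0.003943 horsepower (4 s.f.).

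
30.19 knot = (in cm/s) 1 knot = 0.51444444 m/s, so 30.19 knot = 30.19 * 0.51444444 = 15.531078 m/s. 1 cm/s = 0.01 m/s, so 15.531078 m/s = 15.531078 / 0.01 = 1553.1078 cm/s ≈ 1553 cm/s (4 s.f.). Final answer: 1553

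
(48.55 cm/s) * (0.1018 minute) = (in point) 1 cm/s = 0.01 m/s, so 48.55 cm/s = 48.55 * 0.01 = 0.4855 m/s. 1 minute = 60 s, so 0.1018 minute = 0.1018 * 60 = 6.108 s. Combine: 0.4855 m/s * 6.108 s = 2.965434 m. 1 point = 0.00035277778 m, so 2.965434 m = 2.965434 / 0.00035277778 = 8405.9546 point ≈ 8406 point (4 s.f.). Final answer: 8406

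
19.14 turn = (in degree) 1 turn = 6.2831853 rad, so 19.14 turn = 19.14 * 6.2831853 = 120.26017 rad. 1 degree = 0.017453293 rad, so 120.26017 rad = 120.26017 / 0.017453293 = 6890.4 degree ≈ 6890 degree (4 s.f.). Final answer: 6890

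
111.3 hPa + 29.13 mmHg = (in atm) 0.1482. Check: 1 hPa = 100 Pa, so 111.3 hPa = 111.3 * 100 = 11130 Pa. 1 mmHg = 133.32237 Pa, so 29.13 mmHg = 29.13 * 133.32237 = 3883.6806 Pa. Sum: 11130 + 3883.6806 = 15013.681 Pa. 1 atm = 101325 Pa, so 15013.681 Pa = 15013.681 / 101325 = 0.14817351 atm ≈ 0.1482 atm (4 s.f.).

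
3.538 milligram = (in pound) 1 milligram = 1e-06 kg, so 3.538 milligram = 3.538 * 1e-06 = 3.538e-06 kg. 1 pound = 0.45359237 kg, so 3.538e-06 kg = 3.538e-06 / 0.45359237 = 7.7999548e-06 pound ≈ 7.8e-06 pound (4 s.f.). Final answer: 7.8e-06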